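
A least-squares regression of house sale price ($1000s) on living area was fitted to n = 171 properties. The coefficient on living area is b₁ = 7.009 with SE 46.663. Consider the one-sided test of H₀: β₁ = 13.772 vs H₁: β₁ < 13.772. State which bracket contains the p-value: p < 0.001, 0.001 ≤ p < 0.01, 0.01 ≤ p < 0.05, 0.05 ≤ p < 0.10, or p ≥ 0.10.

p ≥ 0.10

t = (7.009 − 13.772) / 46.663 = -0.145.
df = n − 2 = 171 − 2 = 169.
One-sided p = P(T_{169} < t) ≈ 0.4425.
So p ≥ 0.10.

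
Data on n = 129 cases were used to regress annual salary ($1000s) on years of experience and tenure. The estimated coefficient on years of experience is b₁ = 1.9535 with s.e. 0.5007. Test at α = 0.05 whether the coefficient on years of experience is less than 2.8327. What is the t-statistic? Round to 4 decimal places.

t = -1.7559

H₀: β₁ = 2.8327 vs H₁: β₁ < 2.8327.
t = (b₁ − β₁⁰)/SE = (1.9535 − 2.8327) / 0.5007 = -1.7559.
df = n − k − 1 = 129 − 2 − 1 = 126.
One-sided p ≈ 0.0408, which is < 0.05, so reject H₀.
There is evidence that the true slope on years of experience is below 2.8327 $1000s per unit, holding the other predictors fixed.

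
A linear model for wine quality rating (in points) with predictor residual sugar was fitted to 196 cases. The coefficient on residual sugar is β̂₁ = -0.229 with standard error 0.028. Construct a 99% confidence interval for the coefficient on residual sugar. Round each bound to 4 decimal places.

df = n − 2 = 196 − 2 = 194.
t* = t_{0.005, 194} = 2.601409.
Margin = t* × SE = 2.601409 × 0.028 = 0.072839.
CI: -0.229 ± 0.072839 → (-0.3018, -0.1562).
With 99% confidence, each one-unit increase in residual sugar is associated with a change of between -0.3018 and -0.1562 points in wine quality rating.

(-0.3018, -0.1562)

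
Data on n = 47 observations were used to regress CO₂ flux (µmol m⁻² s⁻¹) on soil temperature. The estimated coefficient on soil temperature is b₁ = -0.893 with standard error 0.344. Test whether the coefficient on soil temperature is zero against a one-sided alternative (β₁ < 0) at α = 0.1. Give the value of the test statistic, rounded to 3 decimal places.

H₀: β₁ = 0 vs H₁: β₁ < 0.
t = (b₁ − β₁⁰)/SE = -0.893 / 0.344 = -2.596.
df = n − 2 = 47 − 2 = 45.
One-sided p ≈ 0.0063, which is < 0.1, so reject H₀.
There is evidence that the true slope on soil temperature is negative.

t = -2.596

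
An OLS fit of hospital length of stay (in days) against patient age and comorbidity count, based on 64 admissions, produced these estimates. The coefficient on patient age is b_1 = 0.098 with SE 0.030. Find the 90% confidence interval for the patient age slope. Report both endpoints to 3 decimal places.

df = n − k − 1 = 64 − 2 − 1 = 61.
t* = t_{0.05, 61} = 1.670219.
Margin = t* × SE = 1.670219 × 0.030 = 0.05011.
CI: 0.098 ± 0.05011 → (0.048, 0.148).
With 90% confidence, each one-unit increase in patient age is associated with a change of between 0.048 and 0.148 days in hospital length of stay, holding the other predictors fixed.

(0.048, 0.148)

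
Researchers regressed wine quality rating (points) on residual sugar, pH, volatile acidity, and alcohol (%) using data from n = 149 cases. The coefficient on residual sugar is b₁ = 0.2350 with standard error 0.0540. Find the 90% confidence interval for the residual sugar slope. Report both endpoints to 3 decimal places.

df = n − k − 1 = 149 − 4 − 1 = 144.
t* = t_{0.05, 144} = 1.655504.
Margin = t* × SE = 1.655504 × 0.0540 = 0.08940.
CI: 0.2350 ± 0.08940 → (0.146, 0.324).
With 90% confidence, each one-unit increase in residual sugar is associated with a change of between 0.146 and 0.324 points in wine quality rating, holding the other predictors fixed.

(0.146, 0.324)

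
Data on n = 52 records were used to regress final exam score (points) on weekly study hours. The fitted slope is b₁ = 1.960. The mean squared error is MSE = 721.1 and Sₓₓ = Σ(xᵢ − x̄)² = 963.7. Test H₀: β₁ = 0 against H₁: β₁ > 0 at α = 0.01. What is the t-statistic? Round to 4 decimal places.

t = 2.2658

SE(b₁) = √(MSE/Sₓₓ) = √(721.1/963.7) = 0.865021.
t = 1.960 / 0.865021 = 2.2658.
df = n − 2 = 50.
One-sided p ≈ 0.0139, which is ≥ 0.01, so fail to reject H₀.
The data do not give significant evidence that the true slope on weekly study hours is positive.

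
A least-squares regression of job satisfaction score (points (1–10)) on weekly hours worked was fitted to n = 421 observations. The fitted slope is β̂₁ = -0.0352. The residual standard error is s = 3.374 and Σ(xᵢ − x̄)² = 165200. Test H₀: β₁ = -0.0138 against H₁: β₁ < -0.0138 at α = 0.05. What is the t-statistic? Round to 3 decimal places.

t = -2.578

SE(β̂₁) = s/√Sₓₓ = 3.374/√165200 = 0.00830118.
t = (-0.0352 − (-0.0138)) / 0.00830118 = -2.578.
df = n − 2 = 419.
One-sided p ≈ 0.0051, which is < 0.05, so reject H₀.
There is evidence that the true slope on weekly hours worked is below -0.0138 points (1–10) per unit.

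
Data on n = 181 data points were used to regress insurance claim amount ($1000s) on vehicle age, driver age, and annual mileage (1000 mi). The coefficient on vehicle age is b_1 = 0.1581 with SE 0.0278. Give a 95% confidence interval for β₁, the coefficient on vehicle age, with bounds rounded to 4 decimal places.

df = n − k − 1 = 181 − 3 − 1 = 177.
t* = t_{0.025, 177} = 1.973457.
Margin = t* × SE = 1.973457 × 0.0278 = 0.054862.
CI: 0.1581 ± 0.054862 → (0.1032, 0.2130).
With 95% confidence, each one-unit increase in vehicle age is associated with a change of between 0.1032 and 0.2130 $1000s in insurance claim amount, holding the other predictors fixed.

(0.1032, 0.2130)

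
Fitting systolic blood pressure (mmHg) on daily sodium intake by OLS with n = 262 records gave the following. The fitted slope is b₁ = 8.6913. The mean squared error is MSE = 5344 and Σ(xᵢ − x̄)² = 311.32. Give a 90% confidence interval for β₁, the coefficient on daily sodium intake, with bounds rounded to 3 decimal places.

SE(b₁) = √(MSE/Sₓₓ) = √(5344/311.32) = 4.14314.
df = n − 2 = 260.
t* = t_{0.05, 260} = 1.650735.
Margin = t* × SE = 1.650735 × 4.14314 = 6.83923.
CI: 8.6913 ± 6.83923 → (1.852, 15.531).
With 90% confidence, each one-unit increase in daily sodium intake is associated with a change of between 1.852 and 15.531 mmHg in systolic blood pressure.

(1.852, 15.531)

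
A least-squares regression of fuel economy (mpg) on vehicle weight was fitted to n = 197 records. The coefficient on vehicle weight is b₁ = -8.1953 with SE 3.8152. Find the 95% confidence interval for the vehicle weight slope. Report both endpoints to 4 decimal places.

(-15.7197, -0.6709)

df = n − 2 = 197 − 2 = 195.
t* = t_{0.025, 195} = 1.972204.
Margin = t* × SE = 1.972204 × 3.8152 = 7.524353.
CI: -8.1953 ± 7.524353 → (-15.7197, -0.6709).
With 95% confidence, each one-unit increase in vehicle weight is associated with a change of between -15.7197 and -0.6709 mpg in fuel economy.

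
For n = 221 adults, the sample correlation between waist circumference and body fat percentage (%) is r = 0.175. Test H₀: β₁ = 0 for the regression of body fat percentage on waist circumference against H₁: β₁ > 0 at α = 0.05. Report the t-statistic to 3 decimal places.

t = r·√(n − 2)/√(1 − r²) = 0.175·√219/√0.969375 = 2.630.
df = n − 2 = 219.
One-sided p ≈ 0.0046, which is < 0.05, so reject H₀.
There is evidence of a linear association between waist circumference and body fat percentage.

t = 2.630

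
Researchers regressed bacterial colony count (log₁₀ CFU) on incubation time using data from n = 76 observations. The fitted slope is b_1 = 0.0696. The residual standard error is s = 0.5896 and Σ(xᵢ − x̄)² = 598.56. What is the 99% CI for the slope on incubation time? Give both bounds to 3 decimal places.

(0.006, 0.133)

SE(b_1) = s/√Sₓₓ = 0.5896/√598.56 = 0.0240993.
df = n − 2 = 74.
t* = t_{0.005, 74} = 2.643913.
Margin = t* × SE = 2.643913 × 0.0240993 = 0.06372.
CI: 0.0696 ± 0.06372 → (0.006, 0.133).
With 99% confidence, each one-unit increase in incubation time is associated with a change of between 0.006 and 0.133 log₁₀ CFU in bacterial colony count.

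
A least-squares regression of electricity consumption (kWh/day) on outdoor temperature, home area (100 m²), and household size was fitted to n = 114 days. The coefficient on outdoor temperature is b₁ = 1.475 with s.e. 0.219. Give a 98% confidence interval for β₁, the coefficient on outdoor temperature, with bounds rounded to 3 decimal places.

(0.958, 1.992)

df = n − k − 1 = 114 − 3 − 1 = 110.
t* = t_{0.01, 110} = 2.360726.
Margin = t* × SE = 2.360726 × 0.219 = 0.51700.
CI: 1.475 ± 0.51700 → (0.958, 1.992).
With 98% confidence, each one-unit increase in outdoor temperature is associated with a change of between 0.958 and 1.992 kWh/day in electricity consumption, holding the other predictors fixed.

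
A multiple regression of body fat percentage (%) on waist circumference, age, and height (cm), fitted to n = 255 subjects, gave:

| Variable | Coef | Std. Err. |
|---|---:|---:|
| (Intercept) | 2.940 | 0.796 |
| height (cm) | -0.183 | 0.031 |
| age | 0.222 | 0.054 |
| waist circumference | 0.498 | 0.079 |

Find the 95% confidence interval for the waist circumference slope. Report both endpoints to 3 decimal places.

(0.342, 0.654)

Read off: b = 0.498, SE = 0.079 for waist circumference.
df = n − k − 1 = 255 − 3 − 1 = 251.
t* = t_{0.025, 251} = 1.96946.
Margin = t* × SE = 1.96946 × 0.079 = 0.15559.
CI: 0.498 ± 0.15559 → (0.342, 0.654).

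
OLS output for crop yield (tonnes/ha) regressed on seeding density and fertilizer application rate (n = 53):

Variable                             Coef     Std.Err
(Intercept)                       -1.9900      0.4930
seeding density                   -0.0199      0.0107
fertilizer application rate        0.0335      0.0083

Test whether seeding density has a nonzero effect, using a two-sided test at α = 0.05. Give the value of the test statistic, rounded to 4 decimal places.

t = -1.8598

Read off: b = -0.0199, SE = 0.0107 for seeding density.
H₀: β₁ = 0 vs H₁: β₁ ≠ 0.
t = -0.0199 / 0.0107 = -1.8598.
df = n − k − 1 = 53 − 2 − 1 = 50.
Two-sided p ≈ 0.0688, which is ≥ 0.05, so fail to reject H₀.
The data do not give significant evidence of an association between seeding density and crop yield, after adjusting for the other predictors.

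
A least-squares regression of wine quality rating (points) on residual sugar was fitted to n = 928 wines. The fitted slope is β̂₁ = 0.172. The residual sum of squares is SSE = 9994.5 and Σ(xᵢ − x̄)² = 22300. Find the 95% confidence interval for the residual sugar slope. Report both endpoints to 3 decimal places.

(0.129, 0.215)

MSE = SSE/(n − 2) = 9994.5/926 = 10.7932.
SE(β̂₁) = √(MSE/Sₓₓ) = √(10.7932/22300) = 0.022.
df = n − 2 = 926.
t* = t_{0.025, 926} = 1.962529.
Margin = t* × SE = 1.962529 × 0.022 = 0.04318.
CI: 0.172 ± 0.04318 → (0.129, 0.215).
With 95% confidence, each one-unit increase in residual sugar is associated with a change of between 0.129 and 0.215 points in wine quality rating.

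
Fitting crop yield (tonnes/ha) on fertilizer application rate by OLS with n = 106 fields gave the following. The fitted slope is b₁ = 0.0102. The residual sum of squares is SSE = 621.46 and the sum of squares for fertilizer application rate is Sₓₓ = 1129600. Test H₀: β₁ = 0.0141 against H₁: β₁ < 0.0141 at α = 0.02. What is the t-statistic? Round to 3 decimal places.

t = -1.696

MSE = SSE/(n − 2) = 621.46/104 = 5.97558.
SE(b₁) = √(MSE/Sₓₓ) = √(5.97558/1129600) = 0.0023.
t = (0.0102 − 0.0141) / 0.0023 = -1.696.
df = n − 2 = 104.
One-sided p ≈ 0.0465, which is ≥ 0.02, so fail to reject H₀.
The data do not give significant evidence that the true slope on fertilizer application rate is below 0.0141 tonnes/ha per unit.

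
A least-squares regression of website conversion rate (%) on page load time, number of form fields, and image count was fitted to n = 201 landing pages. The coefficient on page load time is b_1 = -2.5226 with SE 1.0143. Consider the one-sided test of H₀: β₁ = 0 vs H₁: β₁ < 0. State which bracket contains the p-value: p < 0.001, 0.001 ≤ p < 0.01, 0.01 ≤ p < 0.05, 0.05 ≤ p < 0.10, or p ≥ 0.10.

t = -2.5226 / 1.0143 = -2.487.
df = n − k − 1 = 201 − 3 − 1 = 197.
One-sided p = P(T_{197} < t) ≈ 0.0069.
So 0.001 ≤ p < 0.01.

0.001 ≤ p < 0.01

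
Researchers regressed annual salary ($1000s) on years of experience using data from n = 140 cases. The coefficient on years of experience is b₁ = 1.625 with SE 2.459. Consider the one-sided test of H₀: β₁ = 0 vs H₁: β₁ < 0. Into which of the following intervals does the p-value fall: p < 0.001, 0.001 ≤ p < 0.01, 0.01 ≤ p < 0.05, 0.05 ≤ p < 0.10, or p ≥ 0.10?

p ≥ 0.10

t = 1.625 / 2.459 = 0.661.
df = n − 2 = 140 − 2 = 138.
One-sided p = P(T_{138} < t) ≈ 0.7451.
So p ≥ 0.10.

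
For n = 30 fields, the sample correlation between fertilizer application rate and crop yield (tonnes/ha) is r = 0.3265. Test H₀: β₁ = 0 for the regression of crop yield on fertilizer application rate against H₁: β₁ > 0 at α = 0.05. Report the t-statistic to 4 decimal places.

t = r·√(n − 2)/√(1 − r²) = 0.3265·√28/√0.893398 = 1.8278.
df = n − 2 = 28.
One-sided p ≈ 0.0391, which is < 0.05, so reject H₀.
There is evidence of a linear association between fertilizer application rate and crop yield.

t = 1.8278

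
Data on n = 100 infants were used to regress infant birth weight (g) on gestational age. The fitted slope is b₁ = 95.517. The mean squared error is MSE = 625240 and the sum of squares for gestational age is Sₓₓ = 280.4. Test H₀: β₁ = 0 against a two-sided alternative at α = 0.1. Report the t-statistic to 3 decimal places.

t = 2.023

SE(b₁) = √(MSE/Sₓₓ) = √(625240/280.4) = 47.2209.
t = 95.517 / 47.2209 = 2.023.
df = n − 2 = 98.
Two-sided p ≈ 0.0458, which is < 0.1, so reject H₀.
There is evidence that gestational age is associated with infant birth weight.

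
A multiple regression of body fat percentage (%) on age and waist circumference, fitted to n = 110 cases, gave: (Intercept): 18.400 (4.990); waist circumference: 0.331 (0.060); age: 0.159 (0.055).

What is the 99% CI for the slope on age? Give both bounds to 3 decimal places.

(0.015, 0.303)

Read off: b = 0.159, SE = 0.055 for age.
df = n − k − 1 = 110 − 2 − 1 = 107.
t* = t_{0.005, 107} = 2.62256.
Margin = t* × SE = 2.62256 × 0.055 = 0.14424.
CI: 0.159 ± 0.14424 → (0.015, 0.303).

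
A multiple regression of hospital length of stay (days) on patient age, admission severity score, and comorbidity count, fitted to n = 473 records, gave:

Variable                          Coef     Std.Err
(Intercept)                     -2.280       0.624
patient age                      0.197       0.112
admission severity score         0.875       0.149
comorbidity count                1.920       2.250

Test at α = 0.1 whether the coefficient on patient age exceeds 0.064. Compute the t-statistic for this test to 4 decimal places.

t = 1.1875

Read off: b = 0.197, SE = 0.112 for patient age.
H₀: β₁ = 0.064 vs H₁: β₁ > 0.064.
t = (0.197 − 0.064) / 0.112 = 1.1875.
df = n − k − 1 = 473 − 3 − 1 = 469.
One-sided p ≈ 0.1178, which is ≥ 0.1, so fail to reject H₀.
The data do not give significant evidence that the true slope on patient age exceeds 0.064 days per unit, holding the other predictors fixed.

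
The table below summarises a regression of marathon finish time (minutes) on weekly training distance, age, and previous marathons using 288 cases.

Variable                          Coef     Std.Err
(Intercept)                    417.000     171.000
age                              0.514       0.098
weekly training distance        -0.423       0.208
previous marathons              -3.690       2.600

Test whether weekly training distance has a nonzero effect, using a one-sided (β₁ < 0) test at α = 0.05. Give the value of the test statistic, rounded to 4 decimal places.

Read off: b = -0.423, SE = 0.208 for weekly training distance.
H₀: β₁ = 0 vs H₁: β₁ < 0.
t = -0.423 / 0.208 = -2.0337.
df = n − k − 1 = 288 − 3 − 1 = 284.
One-sided p ≈ 0.0215, which is < 0.05, so reject H₀.
There is evidence that the true slope on weekly training distance is negative, holding the other predictors fixed.

t = -2.0337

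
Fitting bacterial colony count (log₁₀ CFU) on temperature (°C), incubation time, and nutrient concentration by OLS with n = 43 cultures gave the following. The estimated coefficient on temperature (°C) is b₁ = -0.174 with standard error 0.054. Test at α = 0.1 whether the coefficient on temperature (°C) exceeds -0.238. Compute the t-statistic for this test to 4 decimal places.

H₀: β₁ = -0.238 vs H₁: β₁ > -0.238.
t = (b₁ − β₁⁰)/SE = (-0.174 − (-0.238)) / 0.054 = 1.1852.
df = n − k − 1 = 43 − 3 − 1 = 39.
One-sided p ≈ 0.1216, which is ≥ 0.1, so fail to reject H₀.
The data do not give significant evidence that the true slope on temperature (°C) exceeds -0.238 log₁₀ CFU per unit, holding the other predictors fixed.

t = 1.1852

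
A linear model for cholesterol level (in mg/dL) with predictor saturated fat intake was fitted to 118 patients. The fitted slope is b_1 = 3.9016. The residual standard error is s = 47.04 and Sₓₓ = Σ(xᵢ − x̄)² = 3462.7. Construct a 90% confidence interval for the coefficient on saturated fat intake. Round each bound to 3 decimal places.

(2.576, 5.227)

SE(b_1) = s/√Sₓₓ = 47.04/√3462.7 = 0.799392.
df = n − 2 = 116.
t* = t_{0.05, 116} = 1.658096.
Margin = t* × SE = 1.658096 × 0.799392 = 1.32547.
CI: 3.9016 ± 1.32547 → (2.576, 5.227).
With 90% confidence, each one-unit increase in saturated fat intake is associated with a change of between 2.576 and 5.227 mg/dL in cholesterol level.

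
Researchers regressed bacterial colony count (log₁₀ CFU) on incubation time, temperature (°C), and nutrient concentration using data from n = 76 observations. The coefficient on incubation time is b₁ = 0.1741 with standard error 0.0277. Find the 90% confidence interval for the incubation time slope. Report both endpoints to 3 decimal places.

df = n − k − 1 = 76 − 3 − 1 = 72.
t* = t_{0.05, 72} = 1.666294.
Margin = t* × SE = 1.666294 × 0.0277 = 0.04616.
CI: 0.1741 ± 0.04616 → (0.128, 0.220).
With 90% confidence, each one-unit increase in incubation time is associated with a change of between 0.128 and 0.220 log₁₀ CFU in bacterial colony count, holding the other predictors fixed.

(0.128, 0.220)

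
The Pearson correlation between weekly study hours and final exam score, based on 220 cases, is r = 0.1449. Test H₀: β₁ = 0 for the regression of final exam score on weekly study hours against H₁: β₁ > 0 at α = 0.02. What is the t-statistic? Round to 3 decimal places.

t = r·√(n − 2)/√(1 − r²) = 0.1449·√218/√0.979004 = 2.162.
df = n − 2 = 218.
One-sided p ≈ 0.0158, which is < 0.02, so reject H₀.
There is evidence of a linear association between weekly study hours and final exam score.

t = 2.162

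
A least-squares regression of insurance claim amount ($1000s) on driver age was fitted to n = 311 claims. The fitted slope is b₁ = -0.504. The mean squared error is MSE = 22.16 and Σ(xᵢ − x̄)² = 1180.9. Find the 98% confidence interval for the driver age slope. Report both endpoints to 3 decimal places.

SE(b₁) = √(MSE/Sₓₓ) = √(22.16/1180.9) = 0.136987.
df = n − 2 = 309.
t* = t_{0.01, 309} = 2.338476.
Margin = t* × SE = 2.338476 × 0.136987 = 0.32034.
CI: -0.504 ± 0.32034 → (-0.824, -0.184).
With 98% confidence, each one-unit increase in driver age is associated with a change of between -0.824 and -0.184 $1000s in insurance claim amount.

(-0.824, -0.184)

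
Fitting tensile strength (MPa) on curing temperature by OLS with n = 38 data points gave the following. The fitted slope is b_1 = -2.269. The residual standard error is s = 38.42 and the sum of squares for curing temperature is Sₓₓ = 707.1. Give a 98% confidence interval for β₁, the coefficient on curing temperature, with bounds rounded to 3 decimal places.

SE(b_1) = s/√Sₓₓ = 38.42/√707.1 = 1.44483.
df = n − 2 = 36.
t* = t_{0.01, 36} = 2.434494.
Margin = t* × SE = 2.434494 × 1.44483 = 3.51743.
CI: -2.269 ± 3.51743 → (-5.786, 1.248).
With 98% confidence, each one-unit increase in curing temperature is associated with a change of between -5.786 and 1.248 MPa in tensile strength.

(-5.786, 1.248)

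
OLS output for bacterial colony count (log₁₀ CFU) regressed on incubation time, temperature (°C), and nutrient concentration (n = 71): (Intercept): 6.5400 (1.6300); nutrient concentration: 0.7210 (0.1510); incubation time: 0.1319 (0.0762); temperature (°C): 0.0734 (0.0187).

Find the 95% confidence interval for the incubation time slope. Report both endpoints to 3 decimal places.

(-0.020, 0.284)

Read off: b = 0.1319, SE = 0.0762 for incubation time.
df = n − k − 1 = 71 − 3 − 1 = 67.
t* = t_{0.025, 67} = 1.996008.
Margin = t* × SE = 1.996008 × 0.0762 = 0.15210.
CI: 0.1319 ± 0.15210 → (-0.020, 0.284).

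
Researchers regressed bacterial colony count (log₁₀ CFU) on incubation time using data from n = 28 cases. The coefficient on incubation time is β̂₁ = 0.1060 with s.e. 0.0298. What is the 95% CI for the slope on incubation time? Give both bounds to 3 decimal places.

df = n − 2 = 28 − 2 = 26.
t* = t_{0.025, 26} = 2.055529.
Margin = t* × SE = 2.055529 × 0.0298 = 0.06125.
CI: 0.1060 ± 0.06125 → (0.045, 0.167).
With 95% confidence, each one-unit increase in incubation time is associated with a change of between 0.045 and 0.167 log₁₀ CFU in bacterial colony count.

(0.045, 0.167)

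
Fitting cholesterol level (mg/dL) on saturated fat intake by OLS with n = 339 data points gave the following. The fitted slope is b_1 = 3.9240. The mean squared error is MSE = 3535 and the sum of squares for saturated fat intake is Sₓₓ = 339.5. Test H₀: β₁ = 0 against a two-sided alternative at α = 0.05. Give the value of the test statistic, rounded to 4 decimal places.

SE(b_1) = √(MSE/Sₓₓ) = √(3535/339.5) = 3.22682.
t = 3.9240 / 3.22682 = 1.2161.
df = n − 2 = 337.
Two-sided p ≈ 0.2248, which is ≥ 0.05, so fail to reject H₀.
The data do not give significant evidence of an association between saturated fat intake and cholesterol level.

t = 1.2161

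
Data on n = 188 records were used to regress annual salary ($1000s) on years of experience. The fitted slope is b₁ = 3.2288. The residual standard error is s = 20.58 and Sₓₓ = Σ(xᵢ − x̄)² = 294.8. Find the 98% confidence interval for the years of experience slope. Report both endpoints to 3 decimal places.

(0.416, 6.041)

SE(b₁) = s/√Sₓₓ = 20.58/√294.8 = 1.19862.
df = n − 2 = 186.
t* = t_{0.01, 186} = 2.346563.
Margin = t* × SE = 2.346563 × 1.19862 = 2.81264.
CI: 3.2288 ± 2.81264 → (0.416, 6.041).
With 98% confidence, each one-unit increase in years of experience is associated with a change of between 0.416 and 6.041 $1000s in annual salary.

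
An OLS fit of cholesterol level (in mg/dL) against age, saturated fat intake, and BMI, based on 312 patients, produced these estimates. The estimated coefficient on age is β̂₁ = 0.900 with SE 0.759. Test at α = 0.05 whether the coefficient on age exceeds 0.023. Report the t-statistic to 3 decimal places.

t = 1.155

H₀: β₁ = 0.023 vs H₁: β₁ > 0.023.
t = (β̂₁ − β₁⁰)/SE = (0.900 − 0.023) / 0.759 = 1.155.
df = n − k − 1 = 312 − 3 − 1 = 308.
One-sided p ≈ 0.1244, which is ≥ 0.05, so fail to reject H₀.
The data do not give significant evidence that the true slope on age exceeds 0.023 mg/dL per unit, holding the other predictors fixed.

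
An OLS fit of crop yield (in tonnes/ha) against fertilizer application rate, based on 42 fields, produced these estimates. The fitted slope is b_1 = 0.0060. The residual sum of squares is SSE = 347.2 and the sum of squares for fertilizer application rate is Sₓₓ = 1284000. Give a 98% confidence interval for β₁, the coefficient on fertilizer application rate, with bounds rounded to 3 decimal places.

(0.000, 0.012)

MSE = SSE/(n − 2) = 347.2/40 = 8.68.
SE(b_1) = √(MSE/Sₓₓ) = √(8.68/1284000) = 0.00260002.
df = n − 2 = 40.
t* = t_{0.01, 40} = 2.423257.
Margin = t* × SE = 2.423257 × 0.00260002 = 0.00630.
CI: 0.0060 ± 0.00630 → (0.000, 0.012).
With 98% confidence, each one-unit increase in fertilizer application rate is associated with a change of between 0.000 and 0.012 tonnes/ha in crop yield.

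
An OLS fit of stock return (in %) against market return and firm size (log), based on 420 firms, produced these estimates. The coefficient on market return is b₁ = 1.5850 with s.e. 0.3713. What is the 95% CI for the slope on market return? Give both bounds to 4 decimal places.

df = n − k − 1 = 420 − 2 − 1 = 417.
t* = t_{0.025, 417} = 1.965669.
Margin = t* × SE = 1.965669 × 0.3713 = 0.729853.
CI: 1.5850 ± 0.729853 → (0.8551, 2.3149).
With 95% confidence, each one-unit increase in market return is associated with a change of between 0.8551 and 2.3149 % in stock return, holding the other predictors fixed.

(0.8551, 2.3149)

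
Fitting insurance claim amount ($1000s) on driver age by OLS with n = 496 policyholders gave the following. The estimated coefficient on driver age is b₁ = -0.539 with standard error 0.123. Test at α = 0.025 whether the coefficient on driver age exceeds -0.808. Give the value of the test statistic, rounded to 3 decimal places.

t = 2.187

H₀: β₁ = -0.808 vs H₁: β₁ > -0.808.
t = (b₁ − β₁⁰)/SE = (-0.539 − (-0.808)) / 0.123 = 2.187.
df = n − 2 = 496 − 2 = 494.
One-sided p ≈ 0.0146, which is < 0.025, so reject H₀.
There is evidence that the true slope on driver age exceeds -0.808 $1000s per unit.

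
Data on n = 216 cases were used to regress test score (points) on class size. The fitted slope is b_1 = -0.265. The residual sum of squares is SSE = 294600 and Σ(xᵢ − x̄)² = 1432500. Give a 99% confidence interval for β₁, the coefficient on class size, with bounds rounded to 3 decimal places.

(-0.346, -0.184)

MSE = SSE/(n − 2) = 294600/214 = 1376.64.
SE(b_1) = √(MSE/Sₓₓ) = √(1376.64/1432500) = 0.031.
df = n − 2 = 214.
t* = t_{0.005, 214} = 2.598998.
Margin = t* × SE = 2.598998 × 0.031 = 0.08057.
CI: -0.265 ± 0.08057 → (-0.346, -0.184).
With 99% confidence, each one-unit increase in class size is associated with a change of between -0.346 and -0.184 points in test score.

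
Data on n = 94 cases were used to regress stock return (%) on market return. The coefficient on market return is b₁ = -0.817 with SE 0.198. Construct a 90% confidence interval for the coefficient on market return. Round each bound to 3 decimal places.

df = n − 2 = 94 − 2 = 92.
t* = t_{0.05, 92} = 1.661585.
Margin = t* × SE = 1.661585 × 0.198 = 0.32899.
CI: -0.817 ± 0.32899 → (-1.146, -0.488).
With 90% confidence, each one-unit increase in market return is associated with a change of between -1.146 and -0.488 % in stock return.

(-1.146, -0.488)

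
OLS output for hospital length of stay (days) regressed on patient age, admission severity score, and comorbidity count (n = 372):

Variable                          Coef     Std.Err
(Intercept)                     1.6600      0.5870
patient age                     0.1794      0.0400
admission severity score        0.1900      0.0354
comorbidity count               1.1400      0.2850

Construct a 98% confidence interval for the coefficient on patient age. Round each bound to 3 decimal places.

Read off: b = 0.1794, SE = 0.0400 for patient age.
df = n − k − 1 = 372 − 3 − 1 = 368.
t* = t_{0.01, 368} = 2.336524.
Margin = t* × SE = 2.336524 × 0.0400 = 0.09346.
CI: 0.1794 ± 0.09346 → (0.086, 0.273).

(0.086, 0.273)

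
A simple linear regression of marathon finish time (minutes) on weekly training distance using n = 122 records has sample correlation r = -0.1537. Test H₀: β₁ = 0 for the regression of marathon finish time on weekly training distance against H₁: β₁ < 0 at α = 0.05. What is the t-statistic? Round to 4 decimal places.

t = -1.7039

t = r·√(n − 2)/√(1 − r²) = -0.1537·√120/√0.976376 = -1.7039.
df = n − 2 = 120.
One-sided p ≈ 0.0455, which is < 0.05, so reject H₀.
There is evidence of a linear association between weekly training distance and marathon finish time.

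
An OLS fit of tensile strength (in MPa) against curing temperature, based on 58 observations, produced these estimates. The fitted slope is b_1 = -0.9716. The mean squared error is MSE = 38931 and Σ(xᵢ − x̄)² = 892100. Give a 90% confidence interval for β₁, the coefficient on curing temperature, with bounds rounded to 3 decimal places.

(-1.321, -0.622)

SE(b_1) = √(MSE/Sₓₓ) = √(38931/892100) = 0.208901.
df = n − 2 = 56.
t* = t_{0.05, 56} = 1.672522.
Margin = t* × SE = 1.672522 × 0.208901 = 0.34939.
CI: -0.9716 ± 0.34939 → (-1.321, -0.622).
With 90% confidence, each one-unit increase in curing temperature is associated with a change of between -1.321 and -0.622 MPa in tensile strength.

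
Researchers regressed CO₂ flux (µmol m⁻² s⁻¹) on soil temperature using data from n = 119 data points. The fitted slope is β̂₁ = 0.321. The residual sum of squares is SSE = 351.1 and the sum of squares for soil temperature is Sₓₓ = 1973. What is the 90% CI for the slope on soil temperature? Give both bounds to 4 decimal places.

(0.2563, 0.3857)

MSE = SSE/(n − 2) = 351.1/117 = 3.00085.
SE(β̂₁) = √(MSE/Sₓₓ) = √(3.00085/1973) = 0.0389995.
df = n − 2 = 117.
t* = t_{0.05, 117} = 1.657982.
Margin = t* × SE = 1.657982 × 0.0389995 = 0.064660.
CI: 0.321 ± 0.064660 → (0.2563, 0.3857).
With 90% confidence, each one-unit increase in soil temperature is associated with a change of between 0.2563 and 0.3857 µmol m⁻² s⁻¹ in CO₂ flux.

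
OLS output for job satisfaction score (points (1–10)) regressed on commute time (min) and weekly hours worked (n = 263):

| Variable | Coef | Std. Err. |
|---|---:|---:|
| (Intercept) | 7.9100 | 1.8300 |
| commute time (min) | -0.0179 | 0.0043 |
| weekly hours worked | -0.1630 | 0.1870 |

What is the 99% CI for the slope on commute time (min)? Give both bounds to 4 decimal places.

(-0.0291, -0.0067)

Read off: b = -0.0179, SE = 0.0043 for commute time (min).
df = n − k − 1 = 263 − 2 − 1 = 260.
t* = t_{0.005, 260} = 2.59487.
Margin = t* × SE = 2.59487 × 0.0043 = 0.011158.
CI: -0.0179 ± 0.011158 → (-0.0291, -0.0067).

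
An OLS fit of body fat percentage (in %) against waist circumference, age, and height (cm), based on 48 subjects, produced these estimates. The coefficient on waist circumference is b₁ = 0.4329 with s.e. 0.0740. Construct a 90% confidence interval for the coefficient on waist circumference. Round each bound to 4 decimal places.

df = n − k − 1 = 48 − 3 − 1 = 44.
t* = t_{0.05, 44} = 1.68023.
Margin = t* × SE = 1.68023 × 0.0740 = 0.124337.
CI: 0.4329 ± 0.124337 → (0.3086, 0.5572).
With 90% confidence, each one-unit increase in waist circumference is associated with a change of between 0.3086 and 0.5572 % in body fat percentage, holding the other predictors fixed.

(0.3086, 0.5572)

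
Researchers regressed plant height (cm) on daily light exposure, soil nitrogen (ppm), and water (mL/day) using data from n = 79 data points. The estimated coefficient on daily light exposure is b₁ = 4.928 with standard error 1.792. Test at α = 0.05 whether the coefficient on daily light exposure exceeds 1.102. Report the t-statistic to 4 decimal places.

H₀: β₁ = 1.102 vs H₁: β₁ > 1.102.
t = (b₁ − β₁⁰)/SE = (4.928 − 1.102) / 1.792 = 2.1350.
df = n − k − 1 = 79 − 3 − 1 = 75.
One-sided p ≈ 0.0180, which is < 0.05, so reject H₀.
There is evidence that the true slope on daily light exposure exceeds 1.102 cm per unit, holding the other predictors fixed.

t = 2.1350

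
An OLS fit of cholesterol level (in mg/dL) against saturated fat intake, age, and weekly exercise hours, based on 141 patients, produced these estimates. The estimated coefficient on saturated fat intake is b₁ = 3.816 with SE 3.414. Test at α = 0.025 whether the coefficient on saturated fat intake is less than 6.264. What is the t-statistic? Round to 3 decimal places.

H₀: β₁ = 6.264 vs H₁: β₁ < 6.264.
t = (b₁ − β₁⁰)/SE = (3.816 − 6.264) / 3.414 = -0.717.
df = n − k − 1 = 141 − 3 − 1 = 137.
One-sided p ≈ 0.2373, which is ≥ 0.025, so fail to reject H₀.
The data do not give significant evidence that the true slope on saturated fat intake is below 6.264 mg/dL per unit, holding the other predictors fixed.

t = -0.717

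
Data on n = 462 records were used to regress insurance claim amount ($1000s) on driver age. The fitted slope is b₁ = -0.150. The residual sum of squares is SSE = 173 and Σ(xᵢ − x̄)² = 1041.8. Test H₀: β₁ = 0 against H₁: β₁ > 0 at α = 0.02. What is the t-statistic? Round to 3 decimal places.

t = -7.895

MSE = SSE/(n − 2) = 173/460 = 0.376087.
SE(b₁) = √(MSE/Sₓₓ) = √(0.376087/1041.8) = 0.0189999.
t = -0.150 / 0.0189999 = -7.895.
df = n − 2 = 460.
One-sided p ≈ 1.0000, which is ≥ 0.02, so fail to reject H₀.
The data do not give significant evidence that the true slope on driver age is positive.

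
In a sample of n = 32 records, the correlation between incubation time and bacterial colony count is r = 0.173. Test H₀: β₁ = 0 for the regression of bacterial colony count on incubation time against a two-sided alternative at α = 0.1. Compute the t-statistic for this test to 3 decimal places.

t = r·√(n − 2)/√(1 − r²) = 0.173·√30/√0.970071 = 0.962.
df = n − 2 = 30.
Two-sided p ≈ 0.3437, which is ≥ 0.1, so fail to reject H₀.
The data do not give significant evidence of a linear association between incubation time and bacterial colony count.

t = 0.962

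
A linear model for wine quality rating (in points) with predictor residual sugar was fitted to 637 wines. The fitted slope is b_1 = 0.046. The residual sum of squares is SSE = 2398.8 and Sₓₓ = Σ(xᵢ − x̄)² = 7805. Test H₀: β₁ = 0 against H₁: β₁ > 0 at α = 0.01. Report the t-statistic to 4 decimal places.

MSE = SSE/(n − 2) = 2398.8/635 = 3.77764.
SE(b_1) = √(MSE/Sₓₓ) = √(3.77764/7805) = 0.0220001.
t = 0.046 / 0.0220001 = 2.0909.
df = n − 2 = 635.
One-sided p ≈ 0.0185, which is ≥ 0.01, so fail to reject H₀.
The data do not give significant evidence that the true slope on residual sugar is positive.

t = 2.0909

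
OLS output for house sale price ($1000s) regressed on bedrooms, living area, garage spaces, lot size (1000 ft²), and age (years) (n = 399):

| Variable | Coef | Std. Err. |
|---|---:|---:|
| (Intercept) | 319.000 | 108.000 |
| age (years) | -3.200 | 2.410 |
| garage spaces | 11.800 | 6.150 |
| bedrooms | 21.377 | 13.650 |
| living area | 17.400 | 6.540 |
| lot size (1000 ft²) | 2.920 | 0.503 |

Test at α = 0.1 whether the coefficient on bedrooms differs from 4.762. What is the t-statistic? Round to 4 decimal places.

t = 1.2172

Read off: b = 21.377, SE = 13.650 for bedrooms.
H₀: β₁ = 4.762 vs H₁: β₁ ≠ 4.762.
t = (21.377 − 4.762) / 13.650 = 1.2172.
df = n − k − 1 = 399 − 5 − 1 = 393.
Two-sided p ≈ 0.2243, which is ≥ 0.1, so fail to reject H₀.
The data are consistent with a true slope of 4.762 $1000s per unit of bedrooms, holding the other predictors fixed.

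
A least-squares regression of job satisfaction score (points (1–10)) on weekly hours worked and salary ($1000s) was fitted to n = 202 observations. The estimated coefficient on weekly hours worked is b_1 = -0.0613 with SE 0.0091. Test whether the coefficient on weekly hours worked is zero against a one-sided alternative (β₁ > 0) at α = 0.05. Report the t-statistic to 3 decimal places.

H₀: β₁ = 0 vs H₁: β₁ > 0.
t = (b_1 − β₁⁰)/SE = -0.0613 / 0.0091 = -6.736.
df = n − k − 1 = 202 − 2 − 1 = 199.
One-sided p ≈ 1.0000, which is ≥ 0.05, so fail to reject H₀.
The data do not give significant evidence that the true slope on weekly hours worked is positive, holding the other predictors fixed.

t = -6.736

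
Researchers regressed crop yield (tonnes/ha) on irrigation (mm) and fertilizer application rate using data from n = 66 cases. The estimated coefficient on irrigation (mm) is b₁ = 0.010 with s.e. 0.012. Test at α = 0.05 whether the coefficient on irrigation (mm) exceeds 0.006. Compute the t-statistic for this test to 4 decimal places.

t = 0.3333

H₀: β₁ = 0.006 vs H₁: β₁ > 0.006.
t = (b₁ − β₁⁰)/SE = (0.010 − 0.006) / 0.012 = 0.3333.
df = n − k − 1 = 66 − 2 − 1 = 63.
One-sided p ≈ 0.3700, which is ≥ 0.05, so fail to reject H₀.
The data do not give significant evidence that the true slope on irrigation (mm) exceeds 0.006 tonnes/ha per unit, holding the other predictors fixed.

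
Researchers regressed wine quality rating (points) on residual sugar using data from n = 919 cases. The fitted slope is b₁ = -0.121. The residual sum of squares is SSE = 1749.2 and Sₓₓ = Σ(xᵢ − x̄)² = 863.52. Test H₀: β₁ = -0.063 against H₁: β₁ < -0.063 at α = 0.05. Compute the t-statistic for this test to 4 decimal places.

t = -1.2340

MSE = SSE/(n − 2) = 1749.2/917 = 1.90752.
SE(b₁) = √(MSE/Sₓₓ) = √(1.90752/863.52) = 0.0470001.
t = (-0.121 − (-0.063)) / 0.0470001 = -1.2340.
df = n − 2 = 917.
One-sided p ≈ 0.1088, which is ≥ 0.05, so fail to reject H₀.
The data do not give significant evidence that the true slope on residual sugar is below -0.063 points per unit.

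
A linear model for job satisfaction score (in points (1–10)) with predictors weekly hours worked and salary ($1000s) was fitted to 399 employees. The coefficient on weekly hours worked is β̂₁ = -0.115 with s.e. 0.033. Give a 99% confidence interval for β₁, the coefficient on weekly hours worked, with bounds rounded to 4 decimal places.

(-0.2004, -0.0296)

df = n − k − 1 = 399 − 2 − 1 = 396.
t* = t_{0.005, 396} = 2.588301.
Margin = t* × SE = 2.588301 × 0.033 = 0.085414.
CI: -0.115 ± 0.085414 → (-0.2004, -0.0296).
With 99% confidence, each one-unit increase in weekly hours worked is associated with a change of between -0.2004 and -0.0296 points (1–10) in job satisfaction score, holding the other predictors fixed.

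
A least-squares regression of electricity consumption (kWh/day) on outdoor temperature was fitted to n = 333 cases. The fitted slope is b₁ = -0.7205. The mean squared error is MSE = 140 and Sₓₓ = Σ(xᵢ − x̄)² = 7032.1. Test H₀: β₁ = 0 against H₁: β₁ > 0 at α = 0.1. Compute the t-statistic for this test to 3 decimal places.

t = -5.106

SE(b₁) = √(MSE/Sₓₓ) = √(140/7032.1) = 0.141098.
t = -0.7205 / 0.141098 = -5.106.
df = n − 2 = 331.
One-sided p ≈ 1.0000, which is ≥ 0.1, so fail to reject H₀.
The data do not give significant evidence that the true slope on outdoor temperature is positive.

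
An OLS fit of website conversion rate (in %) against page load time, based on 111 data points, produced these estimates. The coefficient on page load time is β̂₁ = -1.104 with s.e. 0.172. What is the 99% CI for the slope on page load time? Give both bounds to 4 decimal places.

(-1.5549, -0.6531)

df = n − 2 = 111 − 2 = 109.
t* = t_{0.005, 109} = 2.621688.
Margin = t* × SE = 2.621688 × 0.172 = 0.450930.
CI: -1.104 ± 0.450930 → (-1.5549, -0.6531).
With 99% confidence, each one-unit increase in page load time is associated with a change of between -1.5549 and -0.6531 % in website conversion rate.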